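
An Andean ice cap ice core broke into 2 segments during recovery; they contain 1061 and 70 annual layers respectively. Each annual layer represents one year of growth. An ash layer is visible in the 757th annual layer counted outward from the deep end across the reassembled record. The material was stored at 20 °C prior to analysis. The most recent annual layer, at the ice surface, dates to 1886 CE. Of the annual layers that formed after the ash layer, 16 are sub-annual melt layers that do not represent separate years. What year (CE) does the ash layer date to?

Total annual layers = 1061 + 70 = 1131.
Between annual layer 757 and the ice surface there are 1131 − 757 = 374 annual layers.
Removing the 16 false annual layers leaves 374 − 16 = 358 true annual layers beyond the ash layer.
The annual layer at the ice surface is 1886 CE, so the ash layer dates to 1886 − 358 = 1528 CE.

1528 CE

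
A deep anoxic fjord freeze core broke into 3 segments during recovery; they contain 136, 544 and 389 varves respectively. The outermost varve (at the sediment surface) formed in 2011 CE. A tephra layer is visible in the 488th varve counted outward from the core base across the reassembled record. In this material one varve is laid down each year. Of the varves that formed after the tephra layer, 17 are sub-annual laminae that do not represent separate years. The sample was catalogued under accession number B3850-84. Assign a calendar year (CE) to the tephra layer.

Total varves = 136 + 544 + 389 = 1069.
Between varve 488 and the sediment surface there are 1069 − 488 = 581 varves.
Removing the 17 false varves leaves 581 − 17 = 564 true varves beyond the tephra layer.
2011 − 564 = 1447 CE.

1447 CE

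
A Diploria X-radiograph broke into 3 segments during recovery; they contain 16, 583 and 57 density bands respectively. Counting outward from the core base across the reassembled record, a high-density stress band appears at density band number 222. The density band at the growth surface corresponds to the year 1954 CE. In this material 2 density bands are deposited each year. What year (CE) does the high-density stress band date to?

1737 CE

Total density bands = 16 + 583 + 57 = 656.
The high-density stress band sits at density band 222 from the core base, so 656 − 222 = 434 density bands formed after it.
Dividing by 2 density bands per year: 434 / 2 = 217 years.
Counting back 217 years from 1954 CE places the high-density stress band in 1954 − 217 = 1737 CE.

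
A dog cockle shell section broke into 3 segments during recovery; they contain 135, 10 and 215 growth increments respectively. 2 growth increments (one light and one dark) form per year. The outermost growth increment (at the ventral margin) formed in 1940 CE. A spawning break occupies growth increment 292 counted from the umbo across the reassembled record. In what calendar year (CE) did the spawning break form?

1906 CE

Total growth increments = 135 + 10 + 215 = 360.
360 − 292 = 68 growth increments lie beyond the spawning break toward the ventral margin.
With 2 growth increments per year, 68 / 2 = 34 years.
The growth increment at the ventral margin is 1940 CE, so the spawning break dates to 1940 − 34 = 1906 CE.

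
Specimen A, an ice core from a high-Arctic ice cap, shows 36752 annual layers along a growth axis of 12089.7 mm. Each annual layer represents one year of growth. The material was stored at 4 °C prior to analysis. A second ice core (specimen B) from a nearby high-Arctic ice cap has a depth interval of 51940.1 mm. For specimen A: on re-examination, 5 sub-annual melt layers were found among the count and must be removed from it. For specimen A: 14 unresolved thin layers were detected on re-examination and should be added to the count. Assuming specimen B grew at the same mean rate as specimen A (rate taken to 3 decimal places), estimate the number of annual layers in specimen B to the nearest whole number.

Specimen A: true annual layer count = 36752 − 5 + 14 = 36761.
A: Mean rate = 12089.7 mm / 36761 years ≈ 0.329 mm per year.
Specimen B: 51940.1 mm / 0.329 mm per year = 157872.64 years ≈ 157873 annual layers.

157873 annual layers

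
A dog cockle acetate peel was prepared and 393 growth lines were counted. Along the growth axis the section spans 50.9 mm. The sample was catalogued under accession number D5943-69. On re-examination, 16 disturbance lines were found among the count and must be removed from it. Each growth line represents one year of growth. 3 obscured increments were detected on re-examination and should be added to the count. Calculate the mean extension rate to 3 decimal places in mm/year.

Adjusted count: 393 − 16 + 3 = 380 growth lines.
50.9 mm over 380 years gives 50.9 / 380 ≈ 0.134 mm/year.

0.134 mm/year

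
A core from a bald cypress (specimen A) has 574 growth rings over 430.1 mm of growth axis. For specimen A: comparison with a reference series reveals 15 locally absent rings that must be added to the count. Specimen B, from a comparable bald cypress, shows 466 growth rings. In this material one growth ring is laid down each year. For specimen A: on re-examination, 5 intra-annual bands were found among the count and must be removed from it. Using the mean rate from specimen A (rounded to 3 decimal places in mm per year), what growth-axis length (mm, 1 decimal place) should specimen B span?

343.0 mm

Specimen A: true growth ring count = 574 − 5 + 15 = 584.
A: 430.1 mm over 584 years gives 430.1 / 584 ≈ 0.736 mm per year.
B's length ≈ 0.736 × 466 = 343.0 mm.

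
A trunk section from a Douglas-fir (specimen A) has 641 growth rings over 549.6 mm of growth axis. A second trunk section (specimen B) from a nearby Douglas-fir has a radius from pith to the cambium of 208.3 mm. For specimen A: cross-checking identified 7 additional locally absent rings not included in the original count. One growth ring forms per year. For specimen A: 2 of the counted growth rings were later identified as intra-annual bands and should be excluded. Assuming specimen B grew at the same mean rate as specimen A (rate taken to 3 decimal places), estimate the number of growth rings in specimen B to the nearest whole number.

Specimen A: correcting the raw count gives 641 − 2 + 7 = 646 true growth rings.
A: 549.6 mm over 646 years gives 549.6 / 646 ≈ 0.851 mm/yr.
B spans 208.3 / 0.851 = 244.77 years ≈ 245 growth rings.

245 growth rings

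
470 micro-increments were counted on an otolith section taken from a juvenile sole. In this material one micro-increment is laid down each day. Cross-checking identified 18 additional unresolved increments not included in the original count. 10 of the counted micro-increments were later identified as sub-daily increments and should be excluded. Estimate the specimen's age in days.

Correcting the raw count gives 470 − 10 + 18 = 478 true micro-increments.
At one micro-increment per day, that is 478 days.

478 days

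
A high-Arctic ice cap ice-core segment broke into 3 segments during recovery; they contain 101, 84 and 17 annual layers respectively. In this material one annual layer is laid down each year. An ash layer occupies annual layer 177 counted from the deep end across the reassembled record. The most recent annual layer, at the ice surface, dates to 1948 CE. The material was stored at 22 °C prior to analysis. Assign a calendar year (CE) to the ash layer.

1923 CE

Total annual layers = 101 + 84 + 17 = 202.
The ash layer sits at annual layer 177 from the deep end, so 202 − 177 = 25 annual layers formed after it.
The annual layer at the ice surface is 1948 CE, so the ash layer dates to 1948 − 25 = 1923 CE.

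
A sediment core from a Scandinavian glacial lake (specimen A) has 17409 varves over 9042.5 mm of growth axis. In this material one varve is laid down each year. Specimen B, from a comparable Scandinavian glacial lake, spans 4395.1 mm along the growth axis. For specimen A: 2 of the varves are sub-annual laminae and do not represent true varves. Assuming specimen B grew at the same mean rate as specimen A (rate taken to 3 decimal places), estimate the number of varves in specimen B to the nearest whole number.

Specimen A: correcting the raw count gives 17409 − 2 = 17407 true varves.
A: Extension rate ≈ 9042.5 / 17407 = 0.519 mm/yr.
Specimen B: 4395.1 mm / 0.519 mm per year = 8468.40 years ≈ 8468 varves.

8468 varves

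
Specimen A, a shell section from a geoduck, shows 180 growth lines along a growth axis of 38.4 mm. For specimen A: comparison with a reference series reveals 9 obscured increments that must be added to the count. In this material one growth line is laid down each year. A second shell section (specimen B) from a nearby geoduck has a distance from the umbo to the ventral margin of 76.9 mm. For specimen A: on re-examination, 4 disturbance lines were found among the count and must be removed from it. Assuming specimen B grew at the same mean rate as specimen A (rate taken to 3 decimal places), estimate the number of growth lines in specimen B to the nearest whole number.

Specimen A: true growth line count = 180 − 4 + 9 = 185.
A: 38.4 mm over 185 years gives 38.4 / 185 ≈ 0.208 mm/year.
Specimen B: 76.9 mm / 0.208 mm per year = 369.71 years ≈ 370 growth lines.

370 growth lines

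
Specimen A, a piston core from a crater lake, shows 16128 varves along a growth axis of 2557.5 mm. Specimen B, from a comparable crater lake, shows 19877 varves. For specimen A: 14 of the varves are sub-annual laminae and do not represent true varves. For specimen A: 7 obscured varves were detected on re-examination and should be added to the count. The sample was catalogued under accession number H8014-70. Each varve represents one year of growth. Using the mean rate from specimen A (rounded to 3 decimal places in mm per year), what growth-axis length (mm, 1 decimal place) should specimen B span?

Specimen A: true varve count = 16128 − 14 + 7 = 16121.
A: 2557.5 mm over 16121 years gives 2557.5 / 16121 ≈ 0.159 mm/year.
B's length ≈ 0.159 × 19877 = 3160.4 mm.

3160.4 mm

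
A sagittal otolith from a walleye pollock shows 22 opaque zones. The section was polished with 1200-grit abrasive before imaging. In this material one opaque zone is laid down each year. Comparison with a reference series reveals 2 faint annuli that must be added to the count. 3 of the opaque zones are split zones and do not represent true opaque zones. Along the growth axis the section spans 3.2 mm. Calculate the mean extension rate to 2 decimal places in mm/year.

0.15 mm/year

True opaque zone count = 22 − 3 + 2 = 21.
Extension rate ≈ 3.2 / 21 = 0.15 mm/year.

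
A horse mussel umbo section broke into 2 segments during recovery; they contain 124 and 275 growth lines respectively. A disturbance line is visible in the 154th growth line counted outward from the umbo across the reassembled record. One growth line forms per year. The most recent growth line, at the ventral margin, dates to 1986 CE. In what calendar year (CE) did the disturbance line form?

1741 CE

Total growth lines = 124 + 275 = 399.
The disturbance line sits at growth line 154 from the umbo, so 399 − 154 = 245 growth lines formed after it.
The growth line at the ventral margin is 1986 CE, so the disturbance line dates to 1986 − 245 = 1741 CE.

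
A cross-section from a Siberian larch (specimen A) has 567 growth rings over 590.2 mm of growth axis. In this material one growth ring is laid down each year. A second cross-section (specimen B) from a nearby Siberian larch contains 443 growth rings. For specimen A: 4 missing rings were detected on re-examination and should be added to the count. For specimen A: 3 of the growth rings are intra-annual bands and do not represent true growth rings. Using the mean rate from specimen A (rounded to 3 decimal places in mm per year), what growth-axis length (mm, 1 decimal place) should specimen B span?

Specimen A: adjusted count: 567 − 3 + 4 = 568 growth rings.
A: 590.2 mm over 568 years gives 590.2 / 568 ≈ 1.039 mm/yr.
For B, 1.039 mm/year × 443 years = 460.3 mm.

460.3 mm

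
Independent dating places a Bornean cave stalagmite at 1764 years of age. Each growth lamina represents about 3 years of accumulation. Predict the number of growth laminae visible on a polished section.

Expected growth laminae: 1764 / 3 = 588.
So 588 growth laminae should be present.

588 growth laminae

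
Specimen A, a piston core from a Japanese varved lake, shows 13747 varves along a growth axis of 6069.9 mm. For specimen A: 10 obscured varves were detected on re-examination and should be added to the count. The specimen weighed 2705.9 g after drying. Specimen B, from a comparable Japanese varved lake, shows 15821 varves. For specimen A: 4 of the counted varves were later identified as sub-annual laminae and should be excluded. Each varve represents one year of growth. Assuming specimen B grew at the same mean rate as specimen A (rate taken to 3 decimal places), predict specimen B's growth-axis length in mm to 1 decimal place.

6977.1 mm

Specimen A: after corrections the count is 13747 − 4 + 10 = 13753 varves.
A: 6069.9 mm over 13753 years gives 6069.9 / 13753 ≈ 0.441 mm/yr.
Length of B = 0.441 × 15821 = 6977.1 mm.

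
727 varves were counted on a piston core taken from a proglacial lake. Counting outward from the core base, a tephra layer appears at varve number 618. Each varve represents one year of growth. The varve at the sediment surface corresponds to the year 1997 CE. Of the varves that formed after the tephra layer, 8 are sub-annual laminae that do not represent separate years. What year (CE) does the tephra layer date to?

The tephra layer sits at varve 618 from the core base, so 727 − 618 = 109 varves formed after it.
Excluding 8 false varves: 109 − 8 = 101.
1997 − 101 = 1896 CE.

1896 CE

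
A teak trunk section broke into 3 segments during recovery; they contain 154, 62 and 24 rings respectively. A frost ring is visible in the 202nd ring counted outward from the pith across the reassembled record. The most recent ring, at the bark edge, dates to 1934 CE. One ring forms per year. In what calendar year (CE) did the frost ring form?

1896 CE

Total rings = 154 + 62 + 24 = 240.
The frost ring sits at ring 202 from the pith, so 240 − 202 = 38 rings formed after it.
Counting back 38 years from 1934 CE places the frost ring in 1934 − 38 = 1896 CE.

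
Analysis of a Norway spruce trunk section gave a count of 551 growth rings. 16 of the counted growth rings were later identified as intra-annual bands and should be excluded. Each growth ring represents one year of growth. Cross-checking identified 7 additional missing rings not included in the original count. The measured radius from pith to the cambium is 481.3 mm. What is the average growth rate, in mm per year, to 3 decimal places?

Correcting the raw count gives 551 − 16 + 7 = 542 true growth rings.
Mean rate = 481.3 mm / 542 years ≈ 0.888 mm per year.

0.888 mm per year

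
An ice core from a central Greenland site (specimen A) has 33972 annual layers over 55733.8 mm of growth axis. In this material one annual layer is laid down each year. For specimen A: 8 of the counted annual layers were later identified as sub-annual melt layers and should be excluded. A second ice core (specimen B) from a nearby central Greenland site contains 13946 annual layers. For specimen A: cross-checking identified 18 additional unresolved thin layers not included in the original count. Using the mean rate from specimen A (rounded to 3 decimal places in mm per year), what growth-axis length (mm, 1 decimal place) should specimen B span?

22871.4 mm

Specimen A: adjusted count: 33972 − 8 + 18 = 33982 annual layers.
A: 55733.8 mm over 33982 years gives 55733.8 / 33982 ≈ 1.640 mm/year.
Length of B = 1.640 × 13946 = 22871.4 mm.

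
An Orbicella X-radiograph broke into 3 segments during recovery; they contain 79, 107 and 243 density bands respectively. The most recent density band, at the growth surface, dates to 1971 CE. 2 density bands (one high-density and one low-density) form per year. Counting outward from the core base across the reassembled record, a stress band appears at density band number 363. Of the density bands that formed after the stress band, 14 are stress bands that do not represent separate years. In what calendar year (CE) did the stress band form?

Total density bands = 79 + 107 + 243 = 429.
429 − 363 = 66 density bands lie beyond the stress band toward the growth surface.
Removing the 14 false density bands leaves 66 − 14 = 52 true density bands beyond the stress band.
Dividing by 2 density bands per year: 52 / 2 = 26 years.
The density band at the growth surface is 1971 CE, so the stress band dates to 1971 − 26 = 1945 CE.

1945 CE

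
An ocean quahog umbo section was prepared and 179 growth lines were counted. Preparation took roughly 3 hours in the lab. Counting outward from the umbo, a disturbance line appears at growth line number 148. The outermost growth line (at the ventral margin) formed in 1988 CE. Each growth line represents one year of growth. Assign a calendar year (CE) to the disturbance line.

1957 CE

The disturbance line sits at growth line 148 from the umbo, so 179 − 148 = 31 growth lines formed after it.
Counting back 31 years from 1988 CE places the disturbance line in 1988 − 31 = 1957 CE.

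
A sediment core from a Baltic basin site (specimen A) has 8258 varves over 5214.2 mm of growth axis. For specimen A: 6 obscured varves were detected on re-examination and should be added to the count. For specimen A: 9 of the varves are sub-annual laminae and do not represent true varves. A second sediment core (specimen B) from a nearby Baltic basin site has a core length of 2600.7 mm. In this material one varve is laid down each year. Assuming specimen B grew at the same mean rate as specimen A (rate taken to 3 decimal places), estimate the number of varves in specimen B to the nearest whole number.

4115 varves

Specimen A: adjusted count: 8258 − 9 + 6 = 8255 varves.
A: 5214.2 mm over 8255 years gives 5214.2 / 8255 ≈ 0.632 mm/yr.
For B, 2600.7 / 0.632 = 4115.03 years ≈ 4115 varves.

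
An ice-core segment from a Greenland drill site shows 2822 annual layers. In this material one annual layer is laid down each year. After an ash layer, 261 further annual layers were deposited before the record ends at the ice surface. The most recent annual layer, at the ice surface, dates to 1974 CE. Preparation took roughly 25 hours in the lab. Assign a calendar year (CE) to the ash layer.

1713 CE

261 annual layers post-date the ash layer.
Counting back 261 years from 1974 CE places the ash layer in 1974 − 261 = 1713 CE.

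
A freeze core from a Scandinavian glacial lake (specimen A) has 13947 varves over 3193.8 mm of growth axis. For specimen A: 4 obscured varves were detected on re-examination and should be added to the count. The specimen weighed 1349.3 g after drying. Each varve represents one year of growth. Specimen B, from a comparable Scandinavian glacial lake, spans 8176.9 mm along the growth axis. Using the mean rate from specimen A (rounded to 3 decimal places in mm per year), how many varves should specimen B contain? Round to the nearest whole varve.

35707 varves

Specimen A: after corrections the count is 13947 + 4 = 13951 varves.
A: 3193.8 mm over 13951 years gives 3193.8 / 13951 ≈ 0.229 mm per year.
For B, 8176.9 / 0.229 = 35706.99 years ≈ 35707 varves.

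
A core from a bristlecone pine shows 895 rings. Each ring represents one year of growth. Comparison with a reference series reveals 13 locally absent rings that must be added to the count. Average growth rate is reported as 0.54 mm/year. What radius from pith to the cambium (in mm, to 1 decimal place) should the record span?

490.3 mm

True ring count = 895 + 13 = 908.
Predicted length = 0.54 mm/year × 908 years = 490.3 mm.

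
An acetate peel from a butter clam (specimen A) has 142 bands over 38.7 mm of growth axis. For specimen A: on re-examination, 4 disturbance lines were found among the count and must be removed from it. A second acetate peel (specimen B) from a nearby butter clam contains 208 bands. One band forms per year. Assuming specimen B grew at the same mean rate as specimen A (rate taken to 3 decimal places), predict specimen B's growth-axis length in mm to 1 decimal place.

Specimen A: true band count = 142 − 4 = 138.
A: 38.7 mm over 138 years gives 38.7 / 138 ≈ 0.280 mm/year.
B's length ≈ 0.280 × 208 = 58.2 mm.

58.2 mm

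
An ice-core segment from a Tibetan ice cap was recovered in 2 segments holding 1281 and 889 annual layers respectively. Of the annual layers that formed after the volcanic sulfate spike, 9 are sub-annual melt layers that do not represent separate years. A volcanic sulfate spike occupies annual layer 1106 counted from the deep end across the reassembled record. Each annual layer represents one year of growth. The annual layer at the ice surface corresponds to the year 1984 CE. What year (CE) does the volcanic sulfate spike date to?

Total annual layers = 1281 + 889 = 2170.
Between annual layer 1106 and the ice surface there are 2170 − 1106 = 1064 annual layers.
1064 − 9 false = 1055 true annual layers after the volcanic sulfate spike.
The annual layer at the ice surface is 1984 CE, so the volcanic sulfate spike dates to 1984 − 1055 = 929 CE.

929 CE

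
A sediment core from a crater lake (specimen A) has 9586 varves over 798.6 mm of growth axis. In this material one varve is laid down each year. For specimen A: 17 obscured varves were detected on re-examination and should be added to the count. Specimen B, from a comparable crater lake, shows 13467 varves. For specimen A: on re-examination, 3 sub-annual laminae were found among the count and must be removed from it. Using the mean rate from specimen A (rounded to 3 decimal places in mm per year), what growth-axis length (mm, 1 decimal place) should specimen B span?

Specimen A: after corrections the count is 9586 − 3 + 17 = 9600 varves.
A: 798.6 mm over 9600 years gives 798.6 / 9600 ≈ 0.083 mm/year.
For B, 0.083 mm/year × 13467 years = 1117.8 mm.

1117.8 mm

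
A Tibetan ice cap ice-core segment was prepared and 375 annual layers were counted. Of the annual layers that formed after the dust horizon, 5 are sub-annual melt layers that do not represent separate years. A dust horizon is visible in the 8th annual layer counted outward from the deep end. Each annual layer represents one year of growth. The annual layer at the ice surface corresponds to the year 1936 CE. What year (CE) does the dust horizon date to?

The dust horizon sits at annual layer 8 from the deep end, so 375 − 8 = 367 annual layers formed after it.
Removing the 5 false annual layers leaves 367 − 5 = 362 true annual layers beyond the dust horizon.
Counting back 362 years from 1936 CE places the dust horizon in 1936 − 362 = 1574 CE.

1574 CE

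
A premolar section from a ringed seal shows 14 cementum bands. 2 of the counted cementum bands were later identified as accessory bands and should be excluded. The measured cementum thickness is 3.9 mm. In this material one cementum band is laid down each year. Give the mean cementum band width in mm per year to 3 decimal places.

0.325 mm per year

Correcting the raw count gives 14 − 2 = 12 true cementum bands.
Extension rate ≈ 3.9 / 12 = 0.325 mm per year.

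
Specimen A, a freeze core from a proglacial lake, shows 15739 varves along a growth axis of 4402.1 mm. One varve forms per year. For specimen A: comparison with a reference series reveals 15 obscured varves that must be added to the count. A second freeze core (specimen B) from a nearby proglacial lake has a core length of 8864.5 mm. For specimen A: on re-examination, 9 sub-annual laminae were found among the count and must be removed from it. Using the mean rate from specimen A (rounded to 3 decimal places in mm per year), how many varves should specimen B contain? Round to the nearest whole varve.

31659 varves

Specimen A: adjusted count: 15739 − 9 + 15 = 15745 varves.
A: Mean rate = 4402.1 mm / 15745 years ≈ 0.280 mm/year.
Specimen B: 8864.5 mm / 0.280 mm per year = 31658.93 years ≈ 31659 varves.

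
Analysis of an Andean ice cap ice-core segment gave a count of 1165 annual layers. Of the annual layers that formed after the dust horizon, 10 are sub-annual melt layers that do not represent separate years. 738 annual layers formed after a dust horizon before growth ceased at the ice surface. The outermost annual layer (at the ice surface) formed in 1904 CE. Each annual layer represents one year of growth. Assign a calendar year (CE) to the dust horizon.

1176 CE

738 annual layers post-date the dust horizon.
Excluding 10 false annual layers: 738 − 10 = 728.
1904 − 728 = 1176 CE.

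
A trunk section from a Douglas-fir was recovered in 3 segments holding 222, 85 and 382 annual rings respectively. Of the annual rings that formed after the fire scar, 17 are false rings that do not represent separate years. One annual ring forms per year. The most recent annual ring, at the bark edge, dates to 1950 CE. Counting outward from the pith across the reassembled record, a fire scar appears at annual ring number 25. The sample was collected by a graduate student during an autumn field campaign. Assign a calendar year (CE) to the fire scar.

1303 CE

Total annual rings = 222 + 85 + 382 = 689.
Between annual ring 25 and the bark edge there are 689 − 25 = 664 annual rings.
Removing the 17 false annual rings leaves 664 − 17 = 647 true annual rings beyond the fire scar.
Counting back 647 years from 1950 CE places the fire scar in 1950 − 647 = 1303 CE.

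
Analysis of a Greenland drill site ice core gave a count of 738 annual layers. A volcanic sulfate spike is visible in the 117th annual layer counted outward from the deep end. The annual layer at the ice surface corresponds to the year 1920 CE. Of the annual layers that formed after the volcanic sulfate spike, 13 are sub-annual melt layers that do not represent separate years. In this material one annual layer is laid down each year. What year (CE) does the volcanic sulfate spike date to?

1312 CE

Between annual layer 117 and the ice surface there are 738 − 117 = 621 annual layers.
Removing the 13 false annual layers leaves 621 − 13 = 608 true annual layers beyond the volcanic sulfate spike.
The annual layer at the ice surface is 1920 CE, so the volcanic sulfate spike dates to 1920 − 608 = 1312 CE.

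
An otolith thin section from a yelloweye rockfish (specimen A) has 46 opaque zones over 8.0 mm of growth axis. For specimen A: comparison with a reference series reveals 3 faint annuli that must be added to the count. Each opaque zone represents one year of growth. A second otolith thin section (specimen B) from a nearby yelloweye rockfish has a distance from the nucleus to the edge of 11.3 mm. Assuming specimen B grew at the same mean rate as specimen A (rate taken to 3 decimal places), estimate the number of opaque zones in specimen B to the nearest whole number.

69 opaque zones

Specimen A: adjusted count: 46 + 3 = 49 opaque zones.
A: Extension rate ≈ 8.0 / 49 = 0.163 mm per year.
Specimen B: 11.3 mm / 0.163 mm per year = 69.33 years ≈ 69 opaque zones.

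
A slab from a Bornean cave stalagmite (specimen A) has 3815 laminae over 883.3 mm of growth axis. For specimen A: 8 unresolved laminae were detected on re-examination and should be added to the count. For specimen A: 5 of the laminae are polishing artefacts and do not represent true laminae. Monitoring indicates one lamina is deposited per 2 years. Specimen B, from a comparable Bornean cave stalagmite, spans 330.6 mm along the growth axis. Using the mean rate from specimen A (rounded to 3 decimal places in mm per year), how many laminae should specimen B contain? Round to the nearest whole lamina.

1425 laminae

Specimen A: true lamina count = 3815 − 5 + 8 = 3818.
Specimen A: 3818 laminae at 2 years each span 3818 × 2 = 7636 years.
A: Mean rate = 883.3 mm / 7636 years ≈ 0.116 mm/year.
B spans 330.6 / 0.116 = 2850.00 years; at 2 years per lamina that is 2850.00 / 2 ≈ 1425 laminae.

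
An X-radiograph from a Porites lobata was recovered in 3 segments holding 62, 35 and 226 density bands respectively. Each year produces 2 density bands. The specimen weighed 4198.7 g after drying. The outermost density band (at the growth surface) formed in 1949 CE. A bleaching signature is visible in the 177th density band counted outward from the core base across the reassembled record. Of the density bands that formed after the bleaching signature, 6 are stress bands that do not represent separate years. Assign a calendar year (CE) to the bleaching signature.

1879 CE

Total density bands = 62 + 35 + 226 = 323.
323 − 177 = 146 density bands lie beyond the bleaching signature toward the growth surface.
Removing the 6 false density bands leaves 146 − 6 = 140 true density bands beyond the bleaching signature.
With 2 density bands per year, 140 / 2 = 70 years.
The density band at the growth surface is 1949 CE, so the bleaching signature dates to 1949 − 70 = 1879 CE.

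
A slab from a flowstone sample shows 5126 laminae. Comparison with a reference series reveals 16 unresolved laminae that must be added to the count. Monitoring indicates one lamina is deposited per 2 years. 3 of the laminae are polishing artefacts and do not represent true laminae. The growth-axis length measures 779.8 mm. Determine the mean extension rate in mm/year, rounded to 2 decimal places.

0.08 mm/year

After corrections the count is 5126 − 3 + 16 = 5139 laminae.
At 2 years per lamina, 5139 × 2 = 10278 years.
779.8 mm over 10278 years gives 779.8 / 10278 ≈ 0.08 mm/year.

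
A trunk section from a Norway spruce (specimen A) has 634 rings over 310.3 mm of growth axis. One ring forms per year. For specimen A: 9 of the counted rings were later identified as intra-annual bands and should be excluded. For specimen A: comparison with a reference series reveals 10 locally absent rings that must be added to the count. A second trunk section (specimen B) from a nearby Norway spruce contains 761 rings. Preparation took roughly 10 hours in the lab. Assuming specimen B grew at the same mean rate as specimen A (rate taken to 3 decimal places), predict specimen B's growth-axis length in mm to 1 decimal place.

Specimen A: true ring count = 634 − 9 + 10 = 635.
A: 310.3 mm over 635 years gives 310.3 / 635 ≈ 0.489 mm/yr.
B's length ≈ 0.489 × 761 = 372.1 mm.

372.1 mm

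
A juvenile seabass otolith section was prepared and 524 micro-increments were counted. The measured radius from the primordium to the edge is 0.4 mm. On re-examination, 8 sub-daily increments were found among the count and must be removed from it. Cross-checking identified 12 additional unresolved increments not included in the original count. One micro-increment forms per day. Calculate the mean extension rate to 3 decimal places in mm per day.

After corrections the count is 524 − 8 + 12 = 528 micro-increments.
Mean rate = 0.4 mm / 528 days ≈ 0.001 mm per day.

0.001 mm per day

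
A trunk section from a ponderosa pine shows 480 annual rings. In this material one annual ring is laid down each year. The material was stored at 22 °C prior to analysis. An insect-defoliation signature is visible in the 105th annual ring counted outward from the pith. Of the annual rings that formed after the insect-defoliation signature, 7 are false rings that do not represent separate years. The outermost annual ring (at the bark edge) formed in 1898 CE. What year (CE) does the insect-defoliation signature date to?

1530 CE

480 − 105 = 375 annual rings lie beyond the insect-defoliation signature toward the bark edge.
Removing the 7 false annual rings leaves 375 − 7 = 368 true annual rings beyond the insect-defoliation signature.
Counting back 368 years from 1898 CE places the insect-defoliation signature in 1898 − 368 = 1530 CE.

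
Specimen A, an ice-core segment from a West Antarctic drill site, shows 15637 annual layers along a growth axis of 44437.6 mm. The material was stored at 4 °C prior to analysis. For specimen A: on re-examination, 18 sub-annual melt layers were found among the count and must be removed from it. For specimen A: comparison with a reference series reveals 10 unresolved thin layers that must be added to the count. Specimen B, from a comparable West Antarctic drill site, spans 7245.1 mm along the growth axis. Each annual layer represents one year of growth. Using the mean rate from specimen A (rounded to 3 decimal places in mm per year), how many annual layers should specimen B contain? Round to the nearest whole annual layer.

Specimen A: true annual layer count = 15637 − 18 + 10 = 15629.
A: Extension rate ≈ 44437.6 / 15629 = 2.843 mm/year.
Specimen B: 7245.1 mm / 2.843 mm per year = 2548.40 years ≈ 2548 annual layers.

2548 annual layers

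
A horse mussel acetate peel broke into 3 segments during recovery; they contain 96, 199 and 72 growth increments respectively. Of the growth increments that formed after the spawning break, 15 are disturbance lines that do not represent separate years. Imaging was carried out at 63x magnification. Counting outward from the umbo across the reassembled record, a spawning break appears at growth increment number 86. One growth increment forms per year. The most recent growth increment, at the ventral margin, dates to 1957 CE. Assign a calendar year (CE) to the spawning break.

Total growth increments = 96 + 199 + 72 = 367.
Between growth increment 86 and the ventral margin there are 367 − 86 = 281 growth increments.
Excluding 15 false growth increments: 281 − 15 = 266.
1957 − 266 = 1691 CE.

1691 CE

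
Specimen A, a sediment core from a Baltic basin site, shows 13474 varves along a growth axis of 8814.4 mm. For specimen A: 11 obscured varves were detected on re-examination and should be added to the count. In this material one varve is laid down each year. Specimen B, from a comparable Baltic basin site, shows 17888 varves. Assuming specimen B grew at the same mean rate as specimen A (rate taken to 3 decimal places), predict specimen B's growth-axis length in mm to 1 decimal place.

11698.8 mm

Specimen A: adjusted count: 13474 + 11 = 13485 varves.
A: Extension rate ≈ 8814.4 / 13485 = 0.654 mm/yr.
For B, 0.654 mm/year × 17888 years = 11698.8 mm.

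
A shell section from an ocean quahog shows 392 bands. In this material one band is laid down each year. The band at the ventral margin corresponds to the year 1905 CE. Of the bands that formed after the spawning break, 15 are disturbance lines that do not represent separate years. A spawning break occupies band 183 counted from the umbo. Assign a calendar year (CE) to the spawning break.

1711 CE

Between band 183 and the ventral margin there are 392 − 183 = 209 bands.
Excluding 15 false bands: 209 − 15 = 194.
Counting back 194 years from 1905 CE places the spawning break in 1905 − 194 = 1711 CE.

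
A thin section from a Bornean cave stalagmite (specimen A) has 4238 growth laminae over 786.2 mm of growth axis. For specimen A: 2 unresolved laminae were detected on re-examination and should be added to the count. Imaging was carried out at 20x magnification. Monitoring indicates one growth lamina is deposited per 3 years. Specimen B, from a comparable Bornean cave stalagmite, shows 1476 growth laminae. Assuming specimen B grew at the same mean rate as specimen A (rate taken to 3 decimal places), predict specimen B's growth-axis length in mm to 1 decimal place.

Specimen A: true growth lamina count = 4238 + 2 = 4240.
Specimen A: multiplying by 3 years per growth lamina: 4240 × 3 = 12720 years.
A: Extension rate ≈ 786.2 / 12720 = 0.062 mm/year.
Specimen B: 1476 growth laminae at 3 years each span 1476 × 3 = 4428 years. For B, 0.062 mm/year × 4428 years = 274.5 mm.

274.5 mm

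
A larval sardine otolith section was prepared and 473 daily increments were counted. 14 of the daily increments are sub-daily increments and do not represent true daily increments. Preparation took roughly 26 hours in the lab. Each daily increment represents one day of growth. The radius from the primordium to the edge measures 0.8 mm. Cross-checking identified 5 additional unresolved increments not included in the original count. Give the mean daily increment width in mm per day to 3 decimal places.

0.002 mm per day

Correcting the raw count gives 473 − 14 + 5 = 464 true daily increments.
0.8 mm over 464 days gives 0.8 / 464 ≈ 0.002 mm per day.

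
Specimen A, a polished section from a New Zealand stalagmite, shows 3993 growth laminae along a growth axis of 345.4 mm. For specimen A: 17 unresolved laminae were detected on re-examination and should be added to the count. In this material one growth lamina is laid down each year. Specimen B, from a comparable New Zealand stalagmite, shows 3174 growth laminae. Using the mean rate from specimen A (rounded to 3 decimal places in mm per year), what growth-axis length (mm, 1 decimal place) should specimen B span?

Specimen A: correcting the raw count gives 3993 + 17 = 4010 true growth laminae.
A: Mean rate = 345.4 mm / 4010 years ≈ 0.086 mm/year.
Length of B = 0.086 × 3174 = 273.0 mm.

273.0 mm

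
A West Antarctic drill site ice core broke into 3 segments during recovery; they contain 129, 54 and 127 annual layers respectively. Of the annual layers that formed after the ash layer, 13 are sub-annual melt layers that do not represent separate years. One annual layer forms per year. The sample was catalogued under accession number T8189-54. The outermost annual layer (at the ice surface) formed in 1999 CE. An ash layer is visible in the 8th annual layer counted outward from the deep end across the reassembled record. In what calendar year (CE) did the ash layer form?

1710 CE

Total annual layers = 129 + 54 + 127 = 310.
310 − 8 = 302 annual layers lie beyond the ash layer toward the ice surface.
Removing the 13 false annual layers leaves 302 − 13 = 289 true annual layers beyond the ash layer.
Counting back 289 years from 1999 CE places the ash layer in 1999 − 289 = 1710 CE.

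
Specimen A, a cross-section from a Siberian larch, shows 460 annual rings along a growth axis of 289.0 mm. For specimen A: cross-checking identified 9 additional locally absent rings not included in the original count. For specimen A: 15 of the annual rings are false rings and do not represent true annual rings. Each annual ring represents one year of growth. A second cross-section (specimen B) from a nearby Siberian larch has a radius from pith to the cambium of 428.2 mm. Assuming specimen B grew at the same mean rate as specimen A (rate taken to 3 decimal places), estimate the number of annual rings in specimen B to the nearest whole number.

Specimen A: adjusted count: 460 − 15 + 9 = 454 annual rings.
A: 289.0 mm over 454 years gives 289.0 / 454 ≈ 0.637 mm/yr.
Specimen B: 428.2 mm / 0.637 mm per year = 672.21 years ≈ 672 annual rings.

672 annual rings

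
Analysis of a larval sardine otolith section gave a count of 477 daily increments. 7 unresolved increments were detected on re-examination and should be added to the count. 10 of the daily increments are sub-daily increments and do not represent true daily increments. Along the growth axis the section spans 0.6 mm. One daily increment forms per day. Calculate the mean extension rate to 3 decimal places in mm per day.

After corrections the count is 477 − 10 + 7 = 474 daily increments.
Mean rate = 0.6 mm / 474 days ≈ 0.001 mm per day.

0.001 mm per day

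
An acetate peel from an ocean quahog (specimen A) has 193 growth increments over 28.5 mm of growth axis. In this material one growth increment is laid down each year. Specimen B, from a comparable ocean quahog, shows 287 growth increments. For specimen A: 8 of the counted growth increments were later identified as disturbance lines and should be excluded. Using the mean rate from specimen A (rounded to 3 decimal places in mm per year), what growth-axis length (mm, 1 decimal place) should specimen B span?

Specimen A: after corrections the count is 193 − 8 = 185 growth increments.
A: Mean rate = 28.5 mm / 185 years ≈ 0.154 mm/yr.
B's length ≈ 0.154 × 287 = 44.2 mm.

44.2 mm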